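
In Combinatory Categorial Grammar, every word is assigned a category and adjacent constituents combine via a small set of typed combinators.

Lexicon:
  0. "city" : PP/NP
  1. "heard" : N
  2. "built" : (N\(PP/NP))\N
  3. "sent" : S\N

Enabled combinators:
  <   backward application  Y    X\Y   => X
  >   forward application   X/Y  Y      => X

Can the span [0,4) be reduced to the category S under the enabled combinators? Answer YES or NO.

[0,4] S   <
  [0,3] N   <
    [0,1] "city" : PP/NP
    [1,3] N\(PP/NP)   <
      [1,2] "heard" : N
      [2,3] "built" : (N\(PP/NP))\N
  [3,4] "sent" : S\N

YES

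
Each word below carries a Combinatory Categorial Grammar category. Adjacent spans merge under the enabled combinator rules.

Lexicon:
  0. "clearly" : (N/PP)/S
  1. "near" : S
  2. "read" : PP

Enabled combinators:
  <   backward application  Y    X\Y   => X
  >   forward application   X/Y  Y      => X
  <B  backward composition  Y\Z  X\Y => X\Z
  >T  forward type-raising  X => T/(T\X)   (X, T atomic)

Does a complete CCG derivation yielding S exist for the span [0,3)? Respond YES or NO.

NO

(N/PP)/S S PP
CKY chart[0,3] = {N, N/(N\N), NP/(NP\N), PP/(PP\N), S/(S\N)}; S ∉ chart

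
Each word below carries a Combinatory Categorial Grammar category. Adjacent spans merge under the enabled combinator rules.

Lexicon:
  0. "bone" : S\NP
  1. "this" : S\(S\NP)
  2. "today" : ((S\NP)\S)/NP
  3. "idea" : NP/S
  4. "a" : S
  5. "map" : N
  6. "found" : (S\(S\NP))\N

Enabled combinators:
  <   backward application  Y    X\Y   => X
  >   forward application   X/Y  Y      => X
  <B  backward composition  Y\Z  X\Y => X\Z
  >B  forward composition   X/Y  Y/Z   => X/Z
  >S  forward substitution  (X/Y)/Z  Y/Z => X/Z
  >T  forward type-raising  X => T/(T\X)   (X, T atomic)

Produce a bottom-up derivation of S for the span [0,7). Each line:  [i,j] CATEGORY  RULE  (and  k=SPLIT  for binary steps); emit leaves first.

[0,7] S   <
  [0,5] S\NP   <
    [0,2] S   <
      [0,1] "bone" : S\NP
      [1,2] "this" : S\(S\NP)
    [2,5] (S\NP)\S   >
      [2,3] "today" : ((S\NP)\S)/NP
      [3,5] NP   >
        [3,4] "idea" : NP/S
        [4,5] "a" : S
  [5,7] S\(S\NP)   <
    [5,6] "map" : N
    [6,7] "found" : (S\(S\NP))\N

[0,1] S\NP  lex  "bone"
[1,2] S\(S\NP)  lex  "this"
[0,2] S  <  k=1
[2,3] ((S\NP)\S)/NP  lex  "today"
[3,4] NP/S  lex  "idea"
[4,5] S  lex  "a"
[3,5] NP  >  k=4
[2,5] (S\NP)\S  >  k=3
[0,5] S\NP  <  k=2
[5,6] N  lex  "map"
[6,7] (S\(S\NP))\N  lex  "found"
[5,7] S\(S\NP)  <  k=6
[0,7] S  <  k=5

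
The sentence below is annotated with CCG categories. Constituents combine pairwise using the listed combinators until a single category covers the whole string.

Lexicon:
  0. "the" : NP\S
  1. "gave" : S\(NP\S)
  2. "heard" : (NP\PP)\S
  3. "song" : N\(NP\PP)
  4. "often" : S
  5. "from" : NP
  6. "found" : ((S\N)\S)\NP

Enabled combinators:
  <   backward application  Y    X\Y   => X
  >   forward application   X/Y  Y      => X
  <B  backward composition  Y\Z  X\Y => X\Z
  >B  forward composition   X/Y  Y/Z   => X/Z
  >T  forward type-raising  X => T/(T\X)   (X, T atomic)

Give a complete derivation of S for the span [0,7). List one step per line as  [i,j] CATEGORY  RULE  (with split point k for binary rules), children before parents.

[0,1] NP\S  lex  "the"
[1,2] S\(NP\S)  lex  "gave"
[0,2] S  <  k=1
[2,3] (NP\PP)\S  lex  "heard"
[3,4] N\(NP\PP)  lex  "song"
[2,4] N\S  <B  k=3
[0,4] N  <  k=2
[4,5] S  lex  "often"
[5,6] NP  lex  "from"
[6,7] ((S\N)\S)\NP  lex  "found"
[5,7] (S\N)\S  <  k=6
[4,7] S\N  <  k=5
[0,7] S  <  k=4

[0,7] S   <
  [0,4] N   <
    [0,2] S   <
      [0,1] "the" : NP\S
      [1,2] "gave" : S\(NP\S)
    [2,4] N\S   <B
      [2,3] "heard" : (NP\PP)\S
      [3,4] "song" : N\(NP\PP)
  [4,7] S\N   <
    [4,5] "often" : S
    [5,7] (S\N)\S   <
      [5,6] "from" : NP
      [6,7] "found" : ((S\N)\S)\NP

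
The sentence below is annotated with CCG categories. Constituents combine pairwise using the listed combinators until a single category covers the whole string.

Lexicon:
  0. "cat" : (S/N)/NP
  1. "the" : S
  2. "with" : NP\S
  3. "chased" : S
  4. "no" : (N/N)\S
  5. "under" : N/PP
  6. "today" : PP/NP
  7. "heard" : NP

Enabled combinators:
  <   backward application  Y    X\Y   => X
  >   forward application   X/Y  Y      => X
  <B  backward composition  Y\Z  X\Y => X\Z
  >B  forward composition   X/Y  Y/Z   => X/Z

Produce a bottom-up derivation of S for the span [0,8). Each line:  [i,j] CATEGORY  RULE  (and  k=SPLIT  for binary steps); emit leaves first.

[0,8] S   >
  [0,5] S/N   >B
    [0,3] S/N   >
      [0,1] "cat" : (S/N)/NP
      [1,3] NP   <
        [1,2] "the" : S
        [2,3] "with" : NP\S
    [3,5] N/N   <
      [3,4] "chased" : S
      [4,5] "no" : (N/N)\S
  [5,8] N   >
    [5,7] N/NP   >B
      [5,6] "under" : N/PP
      [6,7] "today" : PP/NP
    [7,8] "heard" : NP

[0,1] (S/N)/NP  lex  "cat"
[1,2] S  lex  "the"
[2,3] NP\S  lex  "with"
[1,3] NP  <  k=2
[0,3] S/N  >  k=1
[3,4] S  lex  "chased"
[4,5] (N/N)\S  lex  "no"
[3,5] N/N  <  k=4
[0,5] S/N  >B  k=3
[5,6] N/PP  lex  "under"
[6,7] PP/NP  lex  "today"
[5,7] N/NP  >B  k=6
[7,8] NP  lex  "heard"
[5,8] N  >  k=7
[0,8] S  >  k=5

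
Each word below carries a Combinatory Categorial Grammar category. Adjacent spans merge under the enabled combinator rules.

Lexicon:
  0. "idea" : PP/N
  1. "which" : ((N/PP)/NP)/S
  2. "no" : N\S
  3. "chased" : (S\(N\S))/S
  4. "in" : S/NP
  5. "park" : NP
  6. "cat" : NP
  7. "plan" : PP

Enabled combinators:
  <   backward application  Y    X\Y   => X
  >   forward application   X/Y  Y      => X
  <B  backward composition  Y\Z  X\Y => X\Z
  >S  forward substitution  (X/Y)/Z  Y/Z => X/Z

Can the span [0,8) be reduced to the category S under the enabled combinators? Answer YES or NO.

PP/N ((N/PP)/NP)/S N\S (S\(N\S))/S S/NP NP NP PP
CKY chart[0,8] = {PP}; S ∉ chart

NO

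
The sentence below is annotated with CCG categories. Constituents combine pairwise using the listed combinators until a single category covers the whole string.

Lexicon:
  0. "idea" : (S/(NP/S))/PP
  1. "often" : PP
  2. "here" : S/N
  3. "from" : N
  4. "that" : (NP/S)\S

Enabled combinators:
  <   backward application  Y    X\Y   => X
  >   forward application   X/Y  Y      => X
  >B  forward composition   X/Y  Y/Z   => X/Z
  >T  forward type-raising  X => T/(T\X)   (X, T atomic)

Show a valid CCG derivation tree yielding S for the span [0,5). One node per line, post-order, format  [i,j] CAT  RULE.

[0,5] S   >
  [0,2] S/(NP/S)   >
    [0,1] "idea" : (S/(NP/S))/PP
    [1,2] "often" : PP
  [2,5] NP/S   <
    [2,4] S   >
      [2,3] "here" : S/N
      [3,4] "from" : N
    [4,5] "that" : (NP/S)\S

[0,1] (S/(NP/S))/PP  lex  "idea"
[1,2] PP  lex  "often"
[0,2] S/(NP/S)  >  k=1
[2,3] S/N  lex  "here"
[3,4] N  lex  "from"
[2,4] S  >  k=3
[4,5] (NP/S)\S  lex  "that"
[2,5] NP/S  <  k=4
[0,5] S  >  k=2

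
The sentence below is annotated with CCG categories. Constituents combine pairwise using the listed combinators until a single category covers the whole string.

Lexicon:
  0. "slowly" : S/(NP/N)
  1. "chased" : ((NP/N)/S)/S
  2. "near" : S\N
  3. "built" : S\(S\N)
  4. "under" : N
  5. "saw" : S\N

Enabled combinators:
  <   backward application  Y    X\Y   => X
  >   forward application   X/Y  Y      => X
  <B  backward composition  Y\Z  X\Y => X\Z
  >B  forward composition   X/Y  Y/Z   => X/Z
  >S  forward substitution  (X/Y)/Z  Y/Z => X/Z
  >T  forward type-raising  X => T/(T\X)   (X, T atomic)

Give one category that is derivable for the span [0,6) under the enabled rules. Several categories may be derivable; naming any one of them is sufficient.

[0,6] S   >
  [0,1] "slowly" : S/(NP/N)
  [1,6] NP/N   >
    [1,4] (NP/N)/S   >
      [1,2] "chased" : ((NP/N)/S)/S
      [2,4] S   <
        [2,3] "near" : S\N
        [3,4] "built" : S\(S\N)
    [4,6] S   >
      [4,5] S/(S\N)   >T
        [4,5] "under" : N
      [5,6] "saw" : S\N

S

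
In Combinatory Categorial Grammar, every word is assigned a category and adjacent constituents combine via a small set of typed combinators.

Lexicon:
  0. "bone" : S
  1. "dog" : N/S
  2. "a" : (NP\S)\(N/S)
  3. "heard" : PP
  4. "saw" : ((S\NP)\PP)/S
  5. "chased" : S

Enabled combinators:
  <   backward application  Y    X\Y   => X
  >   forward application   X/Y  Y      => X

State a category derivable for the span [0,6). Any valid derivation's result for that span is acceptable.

[0,6] S   <
  [0,3] NP   <
    [0,1] "bone" : S
    [1,3] NP\S   <
      [1,2] "dog" : N/S
      [2,3] "a" : (NP\S)\(N/S)
  [3,6] S\NP   <
    [3,4] "heard" : PP
    [4,6] (S\NP)\PP   >
      [4,5] "saw" : ((S\NP)\PP)/S
      [5,6] "chased" : S

S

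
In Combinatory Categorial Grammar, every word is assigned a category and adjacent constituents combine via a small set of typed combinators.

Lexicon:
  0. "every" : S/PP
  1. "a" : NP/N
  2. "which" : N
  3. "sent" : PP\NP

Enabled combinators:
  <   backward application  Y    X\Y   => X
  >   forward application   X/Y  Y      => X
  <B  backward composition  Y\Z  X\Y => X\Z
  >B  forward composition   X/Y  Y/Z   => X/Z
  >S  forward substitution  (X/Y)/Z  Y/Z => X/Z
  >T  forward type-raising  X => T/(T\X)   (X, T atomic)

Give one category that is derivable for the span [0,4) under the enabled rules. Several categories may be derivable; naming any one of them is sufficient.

S

[0,4] S   >
  [0,1] "every" : S/PP
  [1,4] PP   <
    [1,3] NP   >
      [1,2] "a" : NP/N
      [2,3] "which" : N
    [3,4] "sent" : PP\NP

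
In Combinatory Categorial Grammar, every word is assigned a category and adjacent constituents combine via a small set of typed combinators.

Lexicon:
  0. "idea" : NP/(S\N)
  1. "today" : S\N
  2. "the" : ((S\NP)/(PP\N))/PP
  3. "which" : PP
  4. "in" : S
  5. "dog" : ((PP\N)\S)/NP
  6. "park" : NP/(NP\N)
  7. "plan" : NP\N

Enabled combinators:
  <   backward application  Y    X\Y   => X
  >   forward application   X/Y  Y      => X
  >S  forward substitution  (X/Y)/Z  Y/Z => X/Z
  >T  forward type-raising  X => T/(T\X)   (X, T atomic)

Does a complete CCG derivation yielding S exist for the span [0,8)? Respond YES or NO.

YES

[0,8] S   <
  [0,2] NP   >
    [0,1] "idea" : NP/(S\N)
    [1,2] "today" : S\N
  [2,8] S\NP   >
    [2,4] (S\NP)/(PP\N)   >
      [2,3] "the" : ((S\NP)/(PP\N))/PP
      [3,4] "which" : PP
    [4,8] PP\N   <
      [4,5] "in" : S
      [5,8] (PP\N)\S   >
        [5,6] "dog" : ((PP\N)\S)/NP
        [6,8] NP   >
          [6,7] "park" : NP/(NP\N)
          [7,8] "plan" : NP\N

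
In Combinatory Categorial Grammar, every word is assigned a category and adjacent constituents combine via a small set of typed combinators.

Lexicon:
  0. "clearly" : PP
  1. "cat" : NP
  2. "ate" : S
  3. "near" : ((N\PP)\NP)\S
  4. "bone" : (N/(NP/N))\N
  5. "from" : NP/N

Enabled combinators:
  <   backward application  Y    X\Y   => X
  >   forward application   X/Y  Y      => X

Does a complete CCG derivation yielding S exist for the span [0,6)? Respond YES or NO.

NO

PP NP S ((N\PP)\NP)\S (N/(NP/N))\N NP/N
CKY chart[0,6] = {N}; S ∉ chart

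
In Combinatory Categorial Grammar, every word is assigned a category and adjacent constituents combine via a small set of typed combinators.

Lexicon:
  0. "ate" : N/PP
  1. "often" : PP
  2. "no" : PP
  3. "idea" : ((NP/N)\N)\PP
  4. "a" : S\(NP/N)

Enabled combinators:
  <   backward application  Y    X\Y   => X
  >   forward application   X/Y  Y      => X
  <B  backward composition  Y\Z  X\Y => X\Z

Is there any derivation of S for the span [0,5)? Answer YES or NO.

[0,5] S   <
  [0,4] NP/N   <
    [0,2] N   >
      [0,1] "ate" : N/PP
      [1,2] "often" : PP
    [2,4] (NP/N)\N   <
      [2,3] "no" : PP
      [3,4] "idea" : ((NP/N)\N)\PP
  [4,5] "a" : S\(NP/N)

YES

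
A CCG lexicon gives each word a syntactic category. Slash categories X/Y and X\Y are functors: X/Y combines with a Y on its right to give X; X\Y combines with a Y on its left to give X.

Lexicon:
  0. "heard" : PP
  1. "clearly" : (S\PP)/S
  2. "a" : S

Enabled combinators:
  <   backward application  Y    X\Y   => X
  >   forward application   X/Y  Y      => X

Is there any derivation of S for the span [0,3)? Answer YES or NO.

[0,3] S   <
  [0,1] "heard" : PP
  [1,3] S\PP   >
    [1,2] "clearly" : (S\PP)/S
    [2,3] "a" : S

YES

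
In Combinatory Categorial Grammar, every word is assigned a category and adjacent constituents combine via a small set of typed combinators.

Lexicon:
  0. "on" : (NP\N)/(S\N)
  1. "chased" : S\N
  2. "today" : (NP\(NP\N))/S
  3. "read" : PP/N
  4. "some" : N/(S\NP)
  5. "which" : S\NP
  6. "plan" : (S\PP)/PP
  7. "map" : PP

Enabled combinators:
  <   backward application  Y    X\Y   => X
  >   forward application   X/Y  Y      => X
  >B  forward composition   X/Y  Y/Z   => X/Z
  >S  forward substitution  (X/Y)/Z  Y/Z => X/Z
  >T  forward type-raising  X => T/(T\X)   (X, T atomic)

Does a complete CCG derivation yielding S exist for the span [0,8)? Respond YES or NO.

(NP\N)/(S\N) S\N (NP\(NP\N))/S PP/N N/(S\NP) S\NP (S\PP)/PP PP
CKY chart[0,8] = {N/(N\NP), NP, NP/(NP\NP), PP/(PP\NP), S/(S\NP)}; S ∉ chart

NO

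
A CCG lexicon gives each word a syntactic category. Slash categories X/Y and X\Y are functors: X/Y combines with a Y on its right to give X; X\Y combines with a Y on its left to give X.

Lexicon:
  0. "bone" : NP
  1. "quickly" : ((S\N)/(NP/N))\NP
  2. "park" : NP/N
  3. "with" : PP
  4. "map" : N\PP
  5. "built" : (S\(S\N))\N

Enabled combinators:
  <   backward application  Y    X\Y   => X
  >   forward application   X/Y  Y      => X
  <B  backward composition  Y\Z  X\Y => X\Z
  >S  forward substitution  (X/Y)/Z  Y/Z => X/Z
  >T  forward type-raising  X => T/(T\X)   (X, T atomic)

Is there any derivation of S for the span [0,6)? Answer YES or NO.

[0,6] S   <
  [0,3] S\N   >
    [0,2] (S\N)/(NP/N)   <
      [0,1] "bone" : NP
      [1,2] "quickly" : ((S\N)/(NP/N))\NP
    [2,3] "park" : NP/N
  [3,6] S\(S\N)   <
    [3,5] N   <
      [3,4] "with" : PP
      [4,5] "map" : N\PP
    [5,6] "built" : (S\(S\N))\N

YES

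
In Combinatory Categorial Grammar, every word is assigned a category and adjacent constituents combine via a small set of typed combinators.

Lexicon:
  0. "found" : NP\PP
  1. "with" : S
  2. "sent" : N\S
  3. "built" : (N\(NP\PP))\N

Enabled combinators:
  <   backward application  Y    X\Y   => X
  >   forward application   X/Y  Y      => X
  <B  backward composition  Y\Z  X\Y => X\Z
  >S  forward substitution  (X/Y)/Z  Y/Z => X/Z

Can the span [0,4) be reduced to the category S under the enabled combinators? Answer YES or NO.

NO

NP\PP S N\S (N\(NP\PP))\N
CKY chart[0,4] = {N}; S ∉ chart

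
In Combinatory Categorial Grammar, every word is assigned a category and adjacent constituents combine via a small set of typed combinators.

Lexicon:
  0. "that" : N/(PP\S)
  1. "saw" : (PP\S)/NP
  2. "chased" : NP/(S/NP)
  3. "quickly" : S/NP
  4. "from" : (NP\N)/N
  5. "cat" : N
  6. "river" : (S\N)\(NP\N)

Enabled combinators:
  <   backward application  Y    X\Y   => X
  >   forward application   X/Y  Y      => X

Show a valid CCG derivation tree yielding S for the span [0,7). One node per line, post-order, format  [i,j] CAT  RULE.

[0,7] S   <
  [0,4] N   >
    [0,1] "that" : N/(PP\S)
    [1,4] PP\S   >
      [1,2] "saw" : (PP\S)/NP
      [2,4] NP   >
        [2,3] "chased" : NP/(S/NP)
        [3,4] "quickly" : S/NP
  [4,7] S\N   <
    [4,6] NP\N   >
      [4,5] "from" : (NP\N)/N
      [5,6] "cat" : N
    [6,7] "river" : (S\N)\(NP\N)

[0,1] N/(PP\S)  lex  "that"
[1,2] (PP\S)/NP  lex  "saw"
[2,3] NP/(S/NP)  lex  "chased"
[3,4] S/NP  lex  "quickly"
[2,4] NP  >  k=3
[1,4] PP\S  >  k=2
[0,4] N  >  k=1
[4,5] (NP\N)/N  lex  "from"
[5,6] N  lex  "cat"
[4,6] NP\N  >  k=5
[6,7] (S\N)\(NP\N)  lex  "river"
[4,7] S\N  <  k=6
[0,7] S  <  k=4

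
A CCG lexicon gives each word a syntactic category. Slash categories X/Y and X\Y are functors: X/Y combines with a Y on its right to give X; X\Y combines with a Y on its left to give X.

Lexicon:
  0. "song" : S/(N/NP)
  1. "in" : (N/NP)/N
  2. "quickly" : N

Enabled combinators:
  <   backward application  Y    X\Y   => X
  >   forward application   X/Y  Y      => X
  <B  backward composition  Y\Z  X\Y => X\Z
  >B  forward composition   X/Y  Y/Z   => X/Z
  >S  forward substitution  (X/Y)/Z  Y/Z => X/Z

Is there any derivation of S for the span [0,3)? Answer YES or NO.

[0,3] S   >
  [0,1] "song" : S/(N/NP)
  [1,3] N/NP   >
    [1,2] "in" : (N/NP)/N
    [2,3] "quickly" : N

YES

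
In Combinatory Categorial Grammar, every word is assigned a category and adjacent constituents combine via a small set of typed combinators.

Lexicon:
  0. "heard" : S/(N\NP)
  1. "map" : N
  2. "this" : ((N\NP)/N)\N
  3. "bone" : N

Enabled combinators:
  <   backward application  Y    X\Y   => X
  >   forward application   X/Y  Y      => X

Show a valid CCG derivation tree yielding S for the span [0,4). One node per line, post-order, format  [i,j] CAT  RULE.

[0,1] S/(N\NP)  lex  "heard"
[1,2] N  lex  "map"
[2,3] ((N\NP)/N)\N  lex  "this"
[1,3] (N\NP)/N  <  k=2
[3,4] N  lex  "bone"
[1,4] N\NP  >  k=3
[0,4] S  >  k=1

[0,4] S   >
  [0,1] "heard" : S/(N\NP)
  [1,4] N\NP   >
    [1,3] (N\NP)/N   <
      [1,2] "map" : N
      [2,3] "this" : ((N\NP)/N)\N
    [3,4] "bone" : N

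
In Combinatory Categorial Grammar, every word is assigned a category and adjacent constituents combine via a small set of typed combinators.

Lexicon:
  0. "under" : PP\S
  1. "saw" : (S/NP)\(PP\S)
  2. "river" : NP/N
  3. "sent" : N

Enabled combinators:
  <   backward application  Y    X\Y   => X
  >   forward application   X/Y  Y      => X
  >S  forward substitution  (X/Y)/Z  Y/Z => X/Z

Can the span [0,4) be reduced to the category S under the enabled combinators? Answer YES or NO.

YES

[0,4] S   >
  [0,2] S/NP   <
    [0,1] "under" : PP\S
    [1,2] "saw" : (S/NP)\(PP\S)
  [2,4] NP   >
    [2,3] "river" : NP/N
    [3,4] "sent" : N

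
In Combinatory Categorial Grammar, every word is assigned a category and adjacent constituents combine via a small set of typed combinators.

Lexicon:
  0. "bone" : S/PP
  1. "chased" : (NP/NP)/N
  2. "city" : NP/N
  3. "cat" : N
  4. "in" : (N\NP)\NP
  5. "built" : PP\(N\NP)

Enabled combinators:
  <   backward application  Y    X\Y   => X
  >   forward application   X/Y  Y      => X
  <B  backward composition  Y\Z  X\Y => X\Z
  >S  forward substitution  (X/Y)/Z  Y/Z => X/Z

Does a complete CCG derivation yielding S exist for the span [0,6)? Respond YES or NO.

[0,6] S   >
  [0,1] "bone" : S/PP
  [1,6] PP   <
    [1,4] NP   >
      [1,3] NP/N   >S
        [1,2] "chased" : (NP/NP)/N
        [2,3] "city" : NP/N
      [3,4] "cat" : N
    [4,6] PP\NP   <B
      [4,5] "in" : (N\NP)\NP
      [5,6] "built" : PP\(N\NP)

YES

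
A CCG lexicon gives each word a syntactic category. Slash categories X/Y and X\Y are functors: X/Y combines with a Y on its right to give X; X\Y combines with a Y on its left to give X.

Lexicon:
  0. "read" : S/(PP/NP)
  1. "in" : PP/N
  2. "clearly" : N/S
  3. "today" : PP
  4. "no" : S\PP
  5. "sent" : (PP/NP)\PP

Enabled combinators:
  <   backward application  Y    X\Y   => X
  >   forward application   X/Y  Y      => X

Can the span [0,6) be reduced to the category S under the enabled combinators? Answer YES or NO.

[0,6] S   >
  [0,1] "read" : S/(PP/NP)
  [1,6] PP/NP   <
    [1,5] PP   >
      [1,2] "in" : PP/N
      [2,5] N   >
        [2,3] "clearly" : N/S
        [3,5] S   <
          [3,4] "today" : PP
          [4,5] "no" : S\PP
    [5,6] "sent" : (PP/NP)\PP

YES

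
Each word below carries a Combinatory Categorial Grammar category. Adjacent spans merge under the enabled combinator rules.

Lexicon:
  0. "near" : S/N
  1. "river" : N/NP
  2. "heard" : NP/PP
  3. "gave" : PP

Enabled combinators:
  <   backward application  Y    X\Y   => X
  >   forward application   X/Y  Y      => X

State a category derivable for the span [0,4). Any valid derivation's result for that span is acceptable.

S

[0,4] S   >
  [0,1] "near" : S/N
  [1,4] N   >
    [1,2] "river" : N/NP
    [2,4] NP   >
      [2,3] "heard" : NP/PP
      [3,4] "gave" : PP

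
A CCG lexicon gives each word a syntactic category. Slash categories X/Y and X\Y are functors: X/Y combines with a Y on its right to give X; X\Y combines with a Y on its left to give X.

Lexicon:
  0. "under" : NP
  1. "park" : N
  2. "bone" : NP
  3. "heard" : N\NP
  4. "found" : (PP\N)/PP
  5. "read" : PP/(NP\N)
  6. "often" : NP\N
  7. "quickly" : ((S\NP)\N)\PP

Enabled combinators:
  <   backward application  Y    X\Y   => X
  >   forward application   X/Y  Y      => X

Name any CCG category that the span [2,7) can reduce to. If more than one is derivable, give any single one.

[0,8] S   <
  [0,1] "under" : NP
  [1,8] S\NP   <
    [1,2] "park" : N
    [2,8] (S\NP)\N   <
      [2,7] PP   <
        [2,4] N   <
          [2,3] "bone" : NP
          [3,4] "heard" : N\NP
        [4,7] PP\N   >
          [4,5] "found" : (PP\N)/PP
          [5,7] PP   >
            [5,6] "read" : PP/(NP\N)
            [6,7] "often" : NP\N
      [7,8] "quickly" : ((S\NP)\N)\PP

PP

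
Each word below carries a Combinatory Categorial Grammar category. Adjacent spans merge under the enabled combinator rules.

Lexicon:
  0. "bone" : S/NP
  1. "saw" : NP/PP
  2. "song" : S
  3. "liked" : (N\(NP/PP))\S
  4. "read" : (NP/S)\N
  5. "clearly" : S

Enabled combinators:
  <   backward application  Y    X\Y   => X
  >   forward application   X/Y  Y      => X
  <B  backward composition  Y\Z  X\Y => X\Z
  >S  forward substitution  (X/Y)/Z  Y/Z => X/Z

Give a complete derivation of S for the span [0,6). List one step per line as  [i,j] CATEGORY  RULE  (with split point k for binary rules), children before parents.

[0,6] S   >
  [0,1] "bone" : S/NP
  [1,6] NP   >
    [1,5] NP/S   <
      [1,4] N   <
        [1,2] "saw" : NP/PP
        [2,4] N\(NP/PP)   <
          [2,3] "song" : S
          [3,4] "liked" : (N\(NP/PP))\S
      [4,5] "read" : (NP/S)\N
    [5,6] "clearly" : S

[0,1] S/NP  lex  "bone"
[1,2] NP/PP  lex  "saw"
[2,3] S  lex  "song"
[3,4] (N\(NP/PP))\S  lex  "liked"
[2,4] N\(NP/PP)  <  k=3
[1,4] N  <  k=2
[4,5] (NP/S)\N  lex  "read"
[1,5] NP/S  <  k=4
[5,6] S  lex  "clearly"
[1,6] NP  >  k=5
[0,6] S  >  k=1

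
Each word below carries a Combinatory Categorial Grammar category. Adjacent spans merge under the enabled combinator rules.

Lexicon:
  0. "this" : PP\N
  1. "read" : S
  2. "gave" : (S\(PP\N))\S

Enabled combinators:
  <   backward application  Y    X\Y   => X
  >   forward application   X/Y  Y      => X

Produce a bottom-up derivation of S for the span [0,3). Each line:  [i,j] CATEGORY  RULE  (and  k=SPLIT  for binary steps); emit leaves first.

[0,3] S   <
  [0,1] "this" : PP\N
  [1,3] S\(PP\N)   <
    [1,2] "read" : S
    [2,3] "gave" : (S\(PP\N))\S

[0,1] PP\N  lex  "this"
[1,2] S  lex  "read"
[2,3] (S\(PP\N))\S  lex  "gave"
[1,3] S\(PP\N)  <  k=2
[0,3] S  <  k=1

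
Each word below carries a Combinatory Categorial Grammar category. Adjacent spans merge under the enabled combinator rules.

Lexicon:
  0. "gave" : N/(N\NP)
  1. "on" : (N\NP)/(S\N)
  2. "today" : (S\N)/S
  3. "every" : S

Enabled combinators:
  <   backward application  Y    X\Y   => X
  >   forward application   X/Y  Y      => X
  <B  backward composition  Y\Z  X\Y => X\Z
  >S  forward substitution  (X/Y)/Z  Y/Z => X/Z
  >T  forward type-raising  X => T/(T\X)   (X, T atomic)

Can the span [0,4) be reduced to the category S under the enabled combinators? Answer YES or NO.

NO

N/(N\NP) (N\NP)/(S\N) (S\N)/S S
CKY chart[0,4] = {N, N/(N\N), NP/(NP\N), PP/(PP\N), S/(S\N)}; S ∉ chart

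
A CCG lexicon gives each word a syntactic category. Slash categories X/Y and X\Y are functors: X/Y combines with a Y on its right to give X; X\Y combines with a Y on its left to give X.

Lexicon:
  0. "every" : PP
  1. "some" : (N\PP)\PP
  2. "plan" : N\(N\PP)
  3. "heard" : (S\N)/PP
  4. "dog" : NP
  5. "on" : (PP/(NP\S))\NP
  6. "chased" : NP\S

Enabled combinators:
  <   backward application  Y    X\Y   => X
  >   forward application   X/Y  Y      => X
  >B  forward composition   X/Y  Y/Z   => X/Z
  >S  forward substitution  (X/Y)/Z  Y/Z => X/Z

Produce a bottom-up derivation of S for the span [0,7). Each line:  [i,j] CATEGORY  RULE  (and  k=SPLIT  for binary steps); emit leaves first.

[0,1] PP  lex  "every"
[1,2] (N\PP)\PP  lex  "some"
[0,2] N\PP  <  k=1
[2,3] N\(N\PP)  lex  "plan"
[0,3] N  <  k=2
[3,4] (S\N)/PP  lex  "heard"
[4,5] NP  lex  "dog"
[5,6] (PP/(NP\S))\NP  lex  "on"
[4,6] PP/(NP\S)  <  k=5
[6,7] NP\S  lex  "chased"
[4,7] PP  >  k=6
[3,7] S\N  >  k=4
[0,7] S  <  k=3

[0,7] S   <
  [0,3] N   <
    [0,2] N\PP   <
      [0,1] "every" : PP
      [1,2] "some" : (N\PP)\PP
    [2,3] "plan" : N\(N\PP)
  [3,7] S\N   >
    [3,4] "heard" : (S\N)/PP
    [4,7] PP   >
      [4,6] PP/(NP\S)   <
        [4,5] "dog" : NP
        [5,6] "on" : (PP/(NP\S))\NP
      [6,7] "chased" : NP\S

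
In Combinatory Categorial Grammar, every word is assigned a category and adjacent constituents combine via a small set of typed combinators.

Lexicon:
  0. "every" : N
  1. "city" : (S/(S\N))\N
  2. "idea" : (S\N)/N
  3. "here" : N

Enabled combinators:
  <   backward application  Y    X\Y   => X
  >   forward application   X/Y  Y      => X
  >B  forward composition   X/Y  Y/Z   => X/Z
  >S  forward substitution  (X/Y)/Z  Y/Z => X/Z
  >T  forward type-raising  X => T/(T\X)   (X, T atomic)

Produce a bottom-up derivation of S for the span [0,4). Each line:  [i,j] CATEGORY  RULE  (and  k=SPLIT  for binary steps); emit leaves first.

[0,1] N  lex  "every"
[1,2] (S/(S\N))\N  lex  "city"
[0,2] S/(S\N)  <  k=1
[2,3] (S\N)/N  lex  "idea"
[3,4] N  lex  "here"
[2,4] S\N  >  k=3
[0,4] S  >  k=2

[0,4] S   >
  [0,2] S/(S\N)   <
    [0,1] "every" : N
    [1,2] "city" : (S/(S\N))\N
  [2,4] S\N   >
    [2,3] "idea" : (S\N)/N
    [3,4] "here" : N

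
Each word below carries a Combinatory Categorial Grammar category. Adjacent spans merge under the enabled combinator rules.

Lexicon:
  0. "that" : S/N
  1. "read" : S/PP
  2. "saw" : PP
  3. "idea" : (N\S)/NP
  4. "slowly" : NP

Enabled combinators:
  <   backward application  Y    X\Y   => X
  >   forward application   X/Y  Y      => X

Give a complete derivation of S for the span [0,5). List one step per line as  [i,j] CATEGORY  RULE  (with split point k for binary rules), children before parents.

[0,5] S   >
  [0,1] "that" : S/N
  [1,5] N   <
    [1,3] S   >
      [1,2] "read" : S/PP
      [2,3] "saw" : PP
    [3,5] N\S   >
      [3,4] "idea" : (N\S)/NP
      [4,5] "slowly" : NP

[0,1] S/N  lex  "that"
[1,2] S/PP  lex  "read"
[2,3] PP  lex  "saw"
[1,3] S  >  k=2
[3,4] (N\S)/NP  lex  "idea"
[4,5] NP  lex  "slowly"
[3,5] N\S  >  k=4
[1,5] N  <  k=3
[0,5] S  >  k=1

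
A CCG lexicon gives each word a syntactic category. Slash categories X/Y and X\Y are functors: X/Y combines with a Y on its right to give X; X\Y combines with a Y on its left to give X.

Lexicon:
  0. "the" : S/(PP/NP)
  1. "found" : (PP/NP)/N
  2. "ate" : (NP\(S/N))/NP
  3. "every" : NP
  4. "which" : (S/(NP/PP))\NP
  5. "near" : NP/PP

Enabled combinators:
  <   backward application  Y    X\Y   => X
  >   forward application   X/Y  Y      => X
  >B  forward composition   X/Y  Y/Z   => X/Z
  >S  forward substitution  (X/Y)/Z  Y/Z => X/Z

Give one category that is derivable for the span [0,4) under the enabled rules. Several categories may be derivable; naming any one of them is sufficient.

[0,6] S   >
  [0,5] S/(NP/PP)   <
    [0,4] NP   <
      [0,2] S/N   >B
        [0,1] "the" : S/(PP/NP)
        [1,2] "found" : (PP/NP)/N
      [2,4] NP\(S/N)   >
        [2,3] "ate" : (NP\(S/N))/NP
        [3,4] "every" : NP
    [4,5] "which" : (S/(NP/PP))\NP
  [5,6] "near" : NP/PP

NP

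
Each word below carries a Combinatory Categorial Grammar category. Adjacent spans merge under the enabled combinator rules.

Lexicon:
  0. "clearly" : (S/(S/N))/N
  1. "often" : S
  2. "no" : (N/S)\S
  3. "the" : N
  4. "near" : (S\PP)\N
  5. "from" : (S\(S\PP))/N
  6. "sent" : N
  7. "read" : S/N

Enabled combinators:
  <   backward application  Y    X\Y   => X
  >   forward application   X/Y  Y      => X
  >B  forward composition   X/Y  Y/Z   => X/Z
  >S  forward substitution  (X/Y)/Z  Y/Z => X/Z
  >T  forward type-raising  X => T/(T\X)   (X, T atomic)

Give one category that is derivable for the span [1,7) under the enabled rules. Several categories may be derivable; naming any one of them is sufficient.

N

[0,8] S   >
  [0,7] S/(S/N)   >
    [0,1] "clearly" : (S/(S/N))/N
    [1,7] N   >
      [1,3] N/S   <
        [1,2] "often" : S
        [2,3] "no" : (N/S)\S
      [3,7] S   <
        [3,5] S\PP   <
          [3,4] "the" : N
          [4,5] "near" : (S\PP)\N
        [5,7] S\(S\PP)   >
          [5,6] "from" : (S\(S\PP))/N
          [6,7] "sent" : N
  [7,8] "read" : S/N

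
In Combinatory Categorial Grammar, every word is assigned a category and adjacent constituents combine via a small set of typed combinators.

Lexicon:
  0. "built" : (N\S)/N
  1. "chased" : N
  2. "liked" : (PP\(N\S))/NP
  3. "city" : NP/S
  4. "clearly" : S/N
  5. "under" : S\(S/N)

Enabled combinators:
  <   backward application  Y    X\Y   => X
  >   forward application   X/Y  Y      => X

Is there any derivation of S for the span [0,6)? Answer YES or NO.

(N\S)/N N (PP\(N\S))/NP NP/S S/N S\(S/N)
CKY chart[0,6] = {PP}; S ∉ chart

NO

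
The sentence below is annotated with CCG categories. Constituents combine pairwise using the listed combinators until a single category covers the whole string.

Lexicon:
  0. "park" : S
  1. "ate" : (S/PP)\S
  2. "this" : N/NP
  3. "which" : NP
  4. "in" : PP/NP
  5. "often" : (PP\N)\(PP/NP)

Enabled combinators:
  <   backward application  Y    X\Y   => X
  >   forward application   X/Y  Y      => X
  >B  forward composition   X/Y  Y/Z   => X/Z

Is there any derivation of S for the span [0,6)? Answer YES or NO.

YES

[0,6] S   >
  [0,2] S/PP   <
    [0,1] "park" : S
    [1,2] "ate" : (S/PP)\S
  [2,6] PP   <
    [2,4] N   >
      [2,3] "this" : N/NP
      [3,4] "which" : NP
    [4,6] PP\N   <
      [4,5] "in" : PP/NP
      [5,6] "often" : (PP\N)\(PP/NP)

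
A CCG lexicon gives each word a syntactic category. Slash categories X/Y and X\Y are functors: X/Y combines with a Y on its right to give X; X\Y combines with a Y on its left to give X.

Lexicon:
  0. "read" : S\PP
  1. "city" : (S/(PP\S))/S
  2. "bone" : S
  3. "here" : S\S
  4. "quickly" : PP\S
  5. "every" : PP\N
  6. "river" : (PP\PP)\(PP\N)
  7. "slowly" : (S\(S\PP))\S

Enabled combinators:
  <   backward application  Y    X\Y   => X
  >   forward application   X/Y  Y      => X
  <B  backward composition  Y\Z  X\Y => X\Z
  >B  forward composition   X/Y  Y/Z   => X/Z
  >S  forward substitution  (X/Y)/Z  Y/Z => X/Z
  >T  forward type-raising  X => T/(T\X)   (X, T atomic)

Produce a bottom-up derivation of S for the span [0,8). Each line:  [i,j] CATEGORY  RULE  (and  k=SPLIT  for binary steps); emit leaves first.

[0,8] S   <
  [0,1] "read" : S\PP
  [1,8] S\(S\PP)   <
    [1,7] S   >
      [1,3] S/(PP\S)   >
        [1,2] "city" : (S/(PP\S))/S
        [2,3] "bone" : S
      [3,7] PP\S   <B
        [3,4] "here" : S\S
        [4,7] PP\S   <B
          [4,5] "quickly" : PP\S
          [5,7] PP\PP   <
            [5,6] "every" : PP\N
            [6,7] "river" : (PP\PP)\(PP\N)
    [7,8] "slowly" : (S\(S\PP))\S

[0,1] S\PP  lex  "read"
[1,2] (S/(PP\S))/S  lex  "city"
[2,3] S  lex  "bone"
[1,3] S/(PP\S)  >  k=2
[3,4] S\S  lex  "here"
[4,5] PP\S  lex  "quickly"
[5,6] PP\N  lex  "every"
[6,7] (PP\PP)\(PP\N)  lex  "river"
[5,7] PP\PP  <  k=6
[4,7] PP\S  <B  k=5
[3,7] PP\S  <B  k=4
[1,7] S  >  k=3
[7,8] (S\(S\PP))\S  lex  "slowly"
[1,8] S\(S\PP)  <  k=7
[0,8] S  <  k=1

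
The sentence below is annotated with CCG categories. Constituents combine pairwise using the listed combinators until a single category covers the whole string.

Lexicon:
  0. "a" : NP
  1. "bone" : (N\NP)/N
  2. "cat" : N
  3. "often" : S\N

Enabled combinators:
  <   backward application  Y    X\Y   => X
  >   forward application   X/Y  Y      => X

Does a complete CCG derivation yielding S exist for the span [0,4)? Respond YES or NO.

[0,4] S   <
  [0,3] N   <
    [0,1] "a" : NP
    [1,3] N\NP   >
      [1,2] "bone" : (N\NP)/N
      [2,3] "cat" : N
  [3,4] "often" : S\N

YES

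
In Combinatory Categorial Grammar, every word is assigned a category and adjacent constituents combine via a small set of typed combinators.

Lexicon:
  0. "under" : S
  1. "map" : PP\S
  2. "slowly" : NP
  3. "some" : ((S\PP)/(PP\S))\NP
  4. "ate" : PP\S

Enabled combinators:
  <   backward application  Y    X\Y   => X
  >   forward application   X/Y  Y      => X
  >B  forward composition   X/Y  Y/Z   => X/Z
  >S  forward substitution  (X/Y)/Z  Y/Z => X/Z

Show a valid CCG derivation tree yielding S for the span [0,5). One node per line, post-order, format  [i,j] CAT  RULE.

[0,1] S  lex  "under"
[1,2] PP\S  lex  "map"
[0,2] PP  <  k=1
[2,3] NP  lex  "slowly"
[3,4] ((S\PP)/(PP\S))\NP  lex  "some"
[2,4] (S\PP)/(PP\S)  <  k=3
[4,5] PP\S  lex  "ate"
[2,5] S\PP  >  k=4
[0,5] S  <  k=2

[0,5] S   <
  [0,2] PP   <
    [0,1] "under" : S
    [1,2] "map" : PP\S
  [2,5] S\PP   >
    [2,4] (S\PP)/(PP\S)   <
      [2,3] "slowly" : NP
      [3,4] "some" : ((S\PP)/(PP\S))\NP
    [4,5] "ate" : PP\S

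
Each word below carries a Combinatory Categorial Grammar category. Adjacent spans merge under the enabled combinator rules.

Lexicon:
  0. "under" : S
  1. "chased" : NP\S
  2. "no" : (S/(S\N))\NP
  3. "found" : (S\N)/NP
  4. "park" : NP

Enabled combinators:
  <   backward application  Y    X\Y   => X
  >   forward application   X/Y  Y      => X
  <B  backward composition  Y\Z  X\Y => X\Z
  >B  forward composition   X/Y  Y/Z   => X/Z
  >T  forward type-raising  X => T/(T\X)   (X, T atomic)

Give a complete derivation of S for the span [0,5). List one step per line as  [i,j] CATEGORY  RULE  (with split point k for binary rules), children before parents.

[0,5] S   >
  [0,3] S/(S\N)   <
    [0,2] NP   >
      [0,1] NP/(NP\S)   >T
        [0,1] "under" : S
      [1,2] "chased" : NP\S
    [2,3] "no" : (S/(S\N))\NP
  [3,5] S\N   >
    [3,4] "found" : (S\N)/NP
    [4,5] "park" : NP

[0,1] S  lex  "under"
[0,1] NP/(NP\S)  >T
[1,2] NP\S  lex  "chased"
[0,2] NP  >  k=1
[2,3] (S/(S\N))\NP  lex  "no"
[0,3] S/(S\N)  <  k=2
[3,4] (S\N)/NP  lex  "found"
[4,5] NP  lex  "park"
[3,5] S\N  >  k=4
[0,5] S  >  k=3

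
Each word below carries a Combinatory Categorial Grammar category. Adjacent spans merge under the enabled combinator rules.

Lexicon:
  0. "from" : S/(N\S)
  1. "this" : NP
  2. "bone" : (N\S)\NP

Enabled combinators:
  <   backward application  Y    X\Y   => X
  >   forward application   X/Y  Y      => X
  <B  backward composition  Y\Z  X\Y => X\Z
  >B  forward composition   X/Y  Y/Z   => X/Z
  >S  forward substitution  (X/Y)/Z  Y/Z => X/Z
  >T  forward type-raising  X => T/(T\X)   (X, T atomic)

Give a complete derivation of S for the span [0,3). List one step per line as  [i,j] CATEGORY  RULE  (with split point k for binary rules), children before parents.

[0,1] S/(N\S)  lex  "from"
[1,2] NP  lex  "this"
[2,3] (N\S)\NP  lex  "bone"
[1,3] N\S  <  k=2
[0,3] S  >  k=1

[0,3] S   >
  [0,1] "from" : S/(N\S)
  [1,3] N\S   <
    [1,2] "this" : NP
    [2,3] "bone" : (N\S)\NP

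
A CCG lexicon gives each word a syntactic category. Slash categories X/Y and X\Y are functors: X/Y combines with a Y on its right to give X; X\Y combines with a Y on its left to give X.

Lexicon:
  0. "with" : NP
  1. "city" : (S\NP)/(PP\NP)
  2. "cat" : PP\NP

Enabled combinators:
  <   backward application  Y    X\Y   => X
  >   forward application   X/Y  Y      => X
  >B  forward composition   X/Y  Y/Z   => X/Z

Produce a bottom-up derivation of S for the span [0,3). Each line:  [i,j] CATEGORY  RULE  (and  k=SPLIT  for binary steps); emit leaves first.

[0,3] S   <
  [0,1] "with" : NP
  [1,3] S\NP   >
    [1,2] "city" : (S\NP)/(PP\NP)
    [2,3] "cat" : PP\NP

[0,1] NP  lex  "with"
[1,2] (S\NP)/(PP\NP)  lex  "city"
[2,3] PP\NP  lex  "cat"
[1,3] S\NP  >  k=2
[0,3] S  <  k=1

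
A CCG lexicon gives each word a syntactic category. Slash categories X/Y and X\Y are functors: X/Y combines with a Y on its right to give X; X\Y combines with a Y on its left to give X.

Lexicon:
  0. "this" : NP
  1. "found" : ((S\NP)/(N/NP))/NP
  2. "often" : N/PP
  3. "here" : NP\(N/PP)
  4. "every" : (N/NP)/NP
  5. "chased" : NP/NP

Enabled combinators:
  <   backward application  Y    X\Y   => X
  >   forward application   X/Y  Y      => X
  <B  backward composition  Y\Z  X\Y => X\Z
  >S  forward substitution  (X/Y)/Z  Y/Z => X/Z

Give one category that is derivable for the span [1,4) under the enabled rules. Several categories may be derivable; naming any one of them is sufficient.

(S\NP)/(N/NP)

[0,6] S   <
  [0,1] "this" : NP
  [1,6] S\NP   >
    [1,4] (S\NP)/(N/NP)   >
      [1,2] "found" : ((S\NP)/(N/NP))/NP
      [2,4] NP   <
        [2,3] "often" : N/PP
        [3,4] "here" : NP\(N/PP)
    [4,6] N/NP   >S
      [4,5] "every" : (N/NP)/NP
      [5,6] "chased" : NP/NP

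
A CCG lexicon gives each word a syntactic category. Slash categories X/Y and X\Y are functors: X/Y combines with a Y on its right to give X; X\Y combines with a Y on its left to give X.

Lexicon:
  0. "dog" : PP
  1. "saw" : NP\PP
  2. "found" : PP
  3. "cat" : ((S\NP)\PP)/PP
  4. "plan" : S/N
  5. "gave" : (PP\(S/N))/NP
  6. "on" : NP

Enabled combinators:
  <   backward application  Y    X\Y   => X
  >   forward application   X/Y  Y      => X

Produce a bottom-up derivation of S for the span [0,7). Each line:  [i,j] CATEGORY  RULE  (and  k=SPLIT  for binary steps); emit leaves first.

[0,1] PP  lex  "dog"
[1,2] NP\PP  lex  "saw"
[0,2] NP  <  k=1
[2,3] PP  lex  "found"
[3,4] ((S\NP)\PP)/PP  lex  "cat"
[4,5] S/N  lex  "plan"
[5,6] (PP\(S/N))/NP  lex  "gave"
[6,7] NP  lex  "on"
[5,7] PP\(S/N)  >  k=6
[4,7] PP  <  k=5
[3,7] (S\NP)\PP  >  k=4
[2,7] S\NP  <  k=3
[0,7] S  <  k=2

[0,7] S   <
  [0,2] NP   <
    [0,1] "dog" : PP
    [1,2] "saw" : NP\PP
  [2,7] S\NP   <
    [2,3] "found" : PP
    [3,7] (S\NP)\PP   >
      [3,4] "cat" : ((S\NP)\PP)/PP
      [4,7] PP   <
        [4,5] "plan" : S/N
        [5,7] PP\(S/N)   >
          [5,6] "gave" : (PP\(S/N))/NP
          [6,7] "on" : NP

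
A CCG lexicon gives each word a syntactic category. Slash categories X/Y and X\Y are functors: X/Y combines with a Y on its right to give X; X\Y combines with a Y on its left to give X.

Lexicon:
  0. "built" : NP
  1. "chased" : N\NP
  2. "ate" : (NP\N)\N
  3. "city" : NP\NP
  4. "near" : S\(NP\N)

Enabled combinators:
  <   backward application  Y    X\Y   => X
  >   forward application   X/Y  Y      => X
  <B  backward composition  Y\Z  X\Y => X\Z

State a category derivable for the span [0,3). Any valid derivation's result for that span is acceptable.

NP\N

[0,5] S   <
  [0,4] NP\N   <B
    [0,3] NP\N   <
      [0,2] N   <
        [0,1] "built" : NP
        [1,2] "chased" : N\NP
      [2,3] "ate" : (NP\N)\N
    [3,4] "city" : NP\NP
  [4,5] "near" : S\(NP\N)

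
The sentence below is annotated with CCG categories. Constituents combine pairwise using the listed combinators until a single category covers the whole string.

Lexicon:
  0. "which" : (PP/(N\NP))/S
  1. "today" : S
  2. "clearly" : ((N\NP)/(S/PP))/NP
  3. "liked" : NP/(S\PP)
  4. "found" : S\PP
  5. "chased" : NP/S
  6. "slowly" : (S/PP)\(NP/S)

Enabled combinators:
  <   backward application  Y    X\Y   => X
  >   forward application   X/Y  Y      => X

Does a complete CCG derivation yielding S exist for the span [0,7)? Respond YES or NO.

NO

(PP/(N\NP))/S S ((N\NP)/(S/PP))/NP NP/(S\PP) S\PP NP/S (S/PP)\(NP/S)
CKY chart[0,7] = {PP}; S ∉ chart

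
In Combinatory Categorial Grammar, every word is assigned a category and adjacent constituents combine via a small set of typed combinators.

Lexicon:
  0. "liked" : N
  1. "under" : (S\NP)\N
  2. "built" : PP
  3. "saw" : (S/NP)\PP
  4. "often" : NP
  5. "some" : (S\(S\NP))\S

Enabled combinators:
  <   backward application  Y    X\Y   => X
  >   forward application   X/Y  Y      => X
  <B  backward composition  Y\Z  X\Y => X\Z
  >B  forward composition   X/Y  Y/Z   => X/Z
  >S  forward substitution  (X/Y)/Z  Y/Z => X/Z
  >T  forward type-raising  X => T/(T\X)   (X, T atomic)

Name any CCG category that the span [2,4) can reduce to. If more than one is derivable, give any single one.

S/NP

[0,6] S   <
  [0,2] S\NP   <
    [0,1] "liked" : N
    [1,2] "under" : (S\NP)\N
  [2,6] S\(S\NP)   <
    [2,5] S   >
      [2,4] S/NP   <
        [2,3] "built" : PP
        [3,4] "saw" : (S/NP)\PP
      [4,5] "often" : NP
    [5,6] "some" : (S\(S\NP))\S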